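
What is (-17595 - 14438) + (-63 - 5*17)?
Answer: -32181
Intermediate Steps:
(-17595 - 14438) + (-63 - 5*17) = -32033 + (-63 - 85) = -32033 - 148 = -32181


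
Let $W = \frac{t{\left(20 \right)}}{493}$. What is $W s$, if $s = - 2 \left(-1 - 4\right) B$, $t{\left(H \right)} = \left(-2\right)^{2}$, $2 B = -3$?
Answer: $- \frac{60}{493} \approx -0.1217$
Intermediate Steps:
$B = - \frac{3}{2}$ ($B = \frac{1}{2} \left(-3\right) = - \frac{3}{2} \approx -1.5$)
$t{\left(H \right)} = 4$
$W = \frac{4}{493} \approx 0.0081136$
$s = -15$ ($s = - 2 \left(-1 - 4\right) \left(- \frac{3}{2}\right) = \left(-2\right) \left(-5\right) \left(- \frac{3}{2}\right) = 10 \left(- \frac{3}{2}\right) = -15$)
$W s = \frac{4}{493} \left(-15\right) = - \frac{60}{493}$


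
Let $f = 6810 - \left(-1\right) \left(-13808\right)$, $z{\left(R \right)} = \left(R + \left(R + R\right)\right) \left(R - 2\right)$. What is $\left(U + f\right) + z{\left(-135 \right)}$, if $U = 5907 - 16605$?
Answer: $37789$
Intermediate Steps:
$z{\left(R \right)} = 3 R \left(-2 + R\right)$ ($z{\left(R \right)} = \left(R + 2 R\right) \left(-2 + R\right) = 3 R \left(-2 + R\right)$)
$f = -6998$ ($f = 6810 - 13808 = -6998$)
$U = -10698$ ($U = 5907 - 16605 = -10698$)
$\left(U + f\right) + z{\left(-135 \right)} = \left(-10698 - 6998\right) + 3 \left(-135\right) \left(-2 - 135\right) = -17696 + 3 \left(-135\right) \left(-137\right) = -17696 + 55485 = 37789$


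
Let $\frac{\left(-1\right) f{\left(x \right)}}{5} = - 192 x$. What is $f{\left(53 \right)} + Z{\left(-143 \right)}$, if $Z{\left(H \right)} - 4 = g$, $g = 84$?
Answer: $50968$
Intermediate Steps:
$f{\left(x \right)} = 960 x$ ($f{\left(x \right)} = - 5 \left(- 192 x\right) = 960 x$)
$Z{\left(H \right)} = 88$ ($Z{\left(H \right)} = 4 + 84 = 88$)
$f{\left(53 \right)} + Z{\left(-143 \right)} = 960 \cdot 53 + 88 = 50880 + 88 = 50968$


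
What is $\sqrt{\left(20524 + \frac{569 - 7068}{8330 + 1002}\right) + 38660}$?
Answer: $\frac{\sqrt{1288512608137}}{4666} \approx 243.28$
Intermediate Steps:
$\sqrt{\left(20524 + \frac{569 - 7068}{8330 + 1002}\right) + 38660} = \sqrt{\left(20524 - \frac{6499}{9332}\right) + 38660} = \sqrt{\frac{191523469}{9332} + 38660} = \sqrt{\frac{552298589}{9332}} = \frac{\sqrt{1288512608137}}{4666}$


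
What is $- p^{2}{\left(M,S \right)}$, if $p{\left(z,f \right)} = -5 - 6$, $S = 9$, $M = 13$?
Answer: $-121$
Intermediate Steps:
$p{\left(z,f \right)} = -11$ ($p{\left(z,f \right)} = -5 - 6 = -11$)
$- p^{2}{\left(M,S \right)} = - \left(-11\right)^{2} = \left(-1\right) 121 = -121$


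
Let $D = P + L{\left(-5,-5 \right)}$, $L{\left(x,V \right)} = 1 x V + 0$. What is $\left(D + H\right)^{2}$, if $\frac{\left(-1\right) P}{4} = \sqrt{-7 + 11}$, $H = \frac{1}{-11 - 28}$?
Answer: $\frac{438244}{1521} \approx 288.13$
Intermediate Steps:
$L{\left(x,V \right)} = V x$ ($L{\left(x,V \right)} = x V + 0 = V x + 0 = V x$)
$H = - \frac{1}{39}$ ($H = \frac{1}{-39} = - \frac{1}{39} \approx -0.025641$)
$P = -8$ ($P = - 4 \sqrt{-7 + 11} = - 4 \sqrt{4} = \left(-4\right) 2 = -8$)
$D = 17$ ($D = -8 - -25 = -8 + 25 = 17$)
$\left(D + H\right)^{2} = \left(17 - \frac{1}{39}\right)^{2} = \left(\frac{662}{39}\right)^{2} = \frac{438244}{1521}$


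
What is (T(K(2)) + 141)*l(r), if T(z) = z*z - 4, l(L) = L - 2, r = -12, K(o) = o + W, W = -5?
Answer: -2044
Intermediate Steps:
K(o) = -5 + o (K(o) = o - 5 = -5 + o)
l(L) = -2 + L
T(z) = -4 + z² (T(z) = z² - 4 = -4 + z²)
(T(K(2)) + 141)*l(r) = ((-4 + (-5 + 2)²) + 141)*(-2 - 12) = ((-4 + (-3)²) + 141)*(-14) = ((-4 + 9) + 141)*(-14) = (5 + 141)*(-14) = 146*(-14) = -2044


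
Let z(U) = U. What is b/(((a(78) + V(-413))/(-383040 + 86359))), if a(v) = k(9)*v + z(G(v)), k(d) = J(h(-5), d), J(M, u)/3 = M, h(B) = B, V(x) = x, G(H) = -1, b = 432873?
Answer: 1297224187/16 ≈ 8.1076e+7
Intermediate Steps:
J(M, u) = 3*M
k(d) = -15 (k(d) = 3*(-5) = -15)
a(v) = -1 - 15*v (a(v) = -15*v - 1 = -1 - 15*v)
b/(((a(78) + V(-413))/(-383040 + 86359))) = 432873/((((-1 - 15*78) - 413)/(-383040 + 86359))) = 432873/((((-1 - 1170) - 413)/(-296681))) = 432873/(((-1171 - 413)*(-1/296681))) = 432873/((-1584*(-1/296681))) = 432873/(144/26971) = 432873*(26971/144) = 1297224187/16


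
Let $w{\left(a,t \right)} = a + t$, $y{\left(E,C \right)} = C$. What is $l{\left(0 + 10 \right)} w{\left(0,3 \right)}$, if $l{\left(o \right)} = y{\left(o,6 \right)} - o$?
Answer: $-12$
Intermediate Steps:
$l{\left(o \right)} = 6 - o$
$l{\left(0 + 10 \right)} w{\left(0,3 \right)} = \left(6 - \left(0 + 10\right)\right) \left(0 + 3\right) = \left(6 - 10\right) 3 = \left(-4\right) 3 = -12$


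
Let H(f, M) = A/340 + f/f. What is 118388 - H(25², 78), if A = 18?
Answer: 20125781/170 ≈ 1.1839e+5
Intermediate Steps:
H(f, M) = 179/170 (H(f, M) = 18/340 + f/f = 18*(1/340) + 1 = 9/170 + 1 = 179/170)
118388 - H(25², 78) = 118388 - 1*179/170 = 118388 - 179/170 = 20125781/170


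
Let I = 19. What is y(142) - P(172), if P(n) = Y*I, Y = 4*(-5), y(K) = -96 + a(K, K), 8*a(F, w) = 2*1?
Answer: 1137/4 ≈ 284.25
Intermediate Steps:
a(F, w) = ¼ (a(F, w) = (2*1)/8 = (⅛)*2 = ¼)
y(K) = -383/4 (y(K) = -96 + ¼ = -383/4)
Y = -20
P(n) = -380 (P(n) = -20*19 = -380)
y(142) - P(172) = -383/4 - 1*(-380) = -383/4 + 380 = 1137/4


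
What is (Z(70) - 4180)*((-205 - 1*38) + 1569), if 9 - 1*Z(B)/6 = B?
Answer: -6027996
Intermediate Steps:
Z(B) = 54 - 6*B
(Z(70) - 4180)*((-205 - 1*38) + 1569) = ((54 - 6*70) - 4180)*((-205 - 1*38) + 1569) = ((54 - 420) - 4180)*((-205 - 38) + 1569) = (-366 - 4180)*(-243 + 1569) = -4546*1326 = -6027996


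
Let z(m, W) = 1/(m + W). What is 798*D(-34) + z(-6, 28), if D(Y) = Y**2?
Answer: 20294737/22 ≈ 9.2249e+5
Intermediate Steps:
z(m, W) = 1/(W + m)
798*D(-34) + z(-6, 28) = 798*(-34)**2 + 1/(28 - 6) = 798*1156 + 1/22 = 922488 + 1/22 = 20294737/22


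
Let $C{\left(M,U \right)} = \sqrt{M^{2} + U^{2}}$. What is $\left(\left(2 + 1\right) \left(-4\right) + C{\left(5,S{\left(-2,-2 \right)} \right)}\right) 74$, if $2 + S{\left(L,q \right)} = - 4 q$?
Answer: $-888 + 74 \sqrt{61} \approx -310.04$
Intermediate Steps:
$S{\left(L,q \right)} = -2 - 4 q$
$\left(\left(2 + 1\right) \left(-4\right) + C{\left(5,S{\left(-2,-2 \right)} \right)}\right) 74 = \left(\left(2 + 1\right) \left(-4\right) + \sqrt{5^{2} + \left(-2 - -8\right)^{2}}\right) 74 = \left(3 \left(-4\right) + \sqrt{25 + \left(-2 + 8\right)^{2}}\right) 74 = \left(-12 + \sqrt{25 + 6^{2}}\right) 74 = \left(-12 + \sqrt{25 + 36}\right) 74 = \left(-12 + \sqrt{61}\right) 74 = -888 + 74 \sqrt{61}$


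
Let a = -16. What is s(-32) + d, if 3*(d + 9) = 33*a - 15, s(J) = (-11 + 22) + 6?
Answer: -173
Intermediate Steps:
s(J) = 17 (s(J) = 11 + 6 = 17)
d = -190 (d = -9 + (33*(-16) - 15)/3 = -9 + (-528 - 15)/3 = -9 + (1/3)*(-543) = -9 - 181 = -190)
s(-32) + d = 17 - 190 = -173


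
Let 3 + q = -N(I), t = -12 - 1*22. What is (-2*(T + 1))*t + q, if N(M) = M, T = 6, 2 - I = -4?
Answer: 467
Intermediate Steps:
I = 6 (I = 2 - 1*(-4) = 2 + 4 = 6)
t = -34 (t = -12 - 22 = -34)
q = -9 (q = -3 - 1*6 = -3 - 6 = -9)
(-2*(T + 1))*t + q = -2*(6 + 1)*(-34) - 9 = -2*7*(-34) - 9 = -14*(-34) - 9 = 476 - 9 = 467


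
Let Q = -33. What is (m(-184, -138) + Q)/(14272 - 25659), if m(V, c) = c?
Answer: 171/11387 ≈ 0.015017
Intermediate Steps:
(m(-184, -138) + Q)/(14272 - 25659) = (-138 - 33)/(14272 - 25659) = -171/(-11387) = -171*(-1/11387) = 171/11387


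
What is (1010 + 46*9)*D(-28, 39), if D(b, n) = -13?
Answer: -18512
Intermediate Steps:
(1010 + 46*9)*D(-28, 39) = (1010 + 46*9)*(-13) = (1010 + 414)*(-13) = 1424*(-13) = -18512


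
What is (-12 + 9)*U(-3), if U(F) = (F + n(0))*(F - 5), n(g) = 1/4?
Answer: -66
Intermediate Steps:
n(g) = ¼
U(F) = (-5 + F)*(¼ + F) (U(F) = (F + ¼)*(F - 5) = (¼ + F)*(-5 + F) = (-5 + F)*(¼ + F))
(-12 + 9)*U(-3) = (-12 + 9)*(-5/4 + (-3)² - 19/4*(-3)) = -3*(-5/4 + 9 + 57/4) = -3*22 = -66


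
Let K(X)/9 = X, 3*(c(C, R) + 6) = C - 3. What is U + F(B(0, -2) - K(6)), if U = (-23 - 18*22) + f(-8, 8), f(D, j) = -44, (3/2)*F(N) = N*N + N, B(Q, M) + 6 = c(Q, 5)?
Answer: 2485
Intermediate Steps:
c(C, R) = -7 + C/3 (c(C, R) = -6 + (C - 3)/3 = -6 + (-3 + C)/3 = -6 + (-1 + C/3) = -7 + C/3)
K(X) = 9*X
B(Q, M) = -13 + Q/3 (B(Q, M) = -6 + (-7 + Q/3) = -13 + Q/3)
F(N) = 2*N/3 + 2*N²/3 (F(N) = 2*(N*N + N)/3 = 2*(N² + N)/3 = 2*(N + N²)/3 = 2*N/3 + 2*N²/3)
U = -463 (U = (-23 - 18*22) - 44 = (-23 - 396) - 44 = -419 - 44 = -463)
U + F(B(0, -2) - K(6)) = -463 + 2*((-13 + (⅓)*0) - 9*6)*(1 + ((-13 + (⅓)*0) - 9*6))/3 = -463 + 2*((-13 + 0) - 1*54)*(1 + ((-13 + 0) - 1*54))/3 = -463 + 2*(-13 - 54)*(1 + (-13 - 54))/3 = -463 + (⅔)*(-67)*(1 - 67) = -463 + (⅔)*(-67)*(-66) = -463 + 2948 = 2485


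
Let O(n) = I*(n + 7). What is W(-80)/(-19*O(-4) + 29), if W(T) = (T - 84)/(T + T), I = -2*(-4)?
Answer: -41/17080 ≈ -0.0024005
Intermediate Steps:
I = 8
O(n) = 56 + 8*n (O(n) = 8*(n + 7) = 8*(7 + n) = 56 + 8*n)
W(T) = (-84 + T)/(2*T) (W(T) = (-84 + T)/((2*T)) = (-84 + T)*(1/(2*T)) = (-84 + T)/(2*T))
W(-80)/(-19*O(-4) + 29) = ((½)*(-84 - 80)/(-80))/(-19*(56 + 8*(-4)) + 29) = ((½)*(-1/80)*(-164))/(-19*(56 - 32) + 29) = 41/(40*(-19*24 + 29)) = 41/(40*(-456 + 29)) = (41/40)/(-427) = (41/40)*(-1/427) = -41/17080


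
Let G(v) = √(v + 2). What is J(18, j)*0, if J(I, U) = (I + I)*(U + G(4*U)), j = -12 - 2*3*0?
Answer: 0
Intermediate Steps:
G(v) = √(2 + v)
j = -12 (j = -12 - 6*0 = -12 - 1*0 = -12 + 0 = -12)
J(I, U) = 2*I*(U + √(2 + 4*U)) (J(I, U) = (I + I)*(U + √(2 + 4*U)) = (2*I)*(U + √(2 + 4*U)) = 2*I*(U + √(2 + 4*U)))
J(18, j)*0 = (2*18*(-12 + √(2 + 4*(-12))))*0 = (2*18*(-12 + √(2 - 48)))*0 = (2*18*(-12 + √(-46)))*0 = (2*18*(-12 + I*√46))*0 = (-432 + 36*I*√46)*0 = 0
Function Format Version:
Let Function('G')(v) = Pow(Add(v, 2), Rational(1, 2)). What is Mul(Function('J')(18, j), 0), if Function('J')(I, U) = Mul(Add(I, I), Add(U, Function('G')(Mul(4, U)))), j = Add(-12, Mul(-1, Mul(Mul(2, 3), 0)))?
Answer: 0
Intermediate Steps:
Function('G')(v) = Pow(Add(2, v), Rational(1, 2))
j = -12 (j = Add(-12, Mul(-1, Mul(6, 0))) = Add(-12, Mul(-1, 0)) = Add(-12, 0) = -12)
Function('J')(I, U) = Mul(2, I, Add(U, Pow(Add(2, Mul(4, U)), Rational(1, 2)))) (Function('J')(I, U) = Mul(Add(I, I), Add(U, Pow(Add(2, Mul(4, U)), Rational(1, 2)))) = Mul(Mul(2, I), Add(U, Pow(Add(2, Mul(4, U)), Rational(1, 2)))) = Mul(2, I, Add(U, Pow(Add(2, Mul(4, U)), Rational(1, 2)))))
Mul(Function('J')(18, j), 0) = Mul(Mul(2, 18, Add(-12, Pow(Add(2, Mul(4, -12)), Rational(1, 2)))), 0) = Mul(Mul(2, 18, Add(-12, Pow(Add(2, -48), Rational(1, 2)))), 0) = Mul(Mul(2, 18, Add(-12, Pow(-46, Rational(1, 2)))), 0) = Mul(Mul(2, 18, Add(-12, Mul(I, Pow(46, Rational(1, 2))))), 0) = Mul(Add(-432, Mul(36, I, Pow(46, Rational(1, 2)))), 0) = 0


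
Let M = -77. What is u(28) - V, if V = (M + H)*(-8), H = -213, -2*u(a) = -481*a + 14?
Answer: 4407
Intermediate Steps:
u(a) = -7 + 481*a/2 (u(a) = -(-481*a + 14)/2 = -(14 - 481*a)/2 = -7 + 481*a/2)
V = 2320 (V = (-77 - 213)*(-8) = -290*(-8) = 2320)
u(28) - V = (-7 + (481/2)*28) - 1*2320 = (-7 + 6734) - 2320 = 6727 - 2320 = 4407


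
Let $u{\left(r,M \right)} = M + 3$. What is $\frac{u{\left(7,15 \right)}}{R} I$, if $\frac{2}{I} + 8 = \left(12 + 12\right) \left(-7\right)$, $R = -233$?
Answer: $\frac{9}{10252} \approx 0.00087788$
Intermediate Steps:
$u{\left(r,M \right)} = 3 + M$
$I = - \frac{1}{88}$ ($I = \frac{2}{-8 + \left(12 + 12\right) \left(-7\right)} = \frac{2}{-8 + 24 \left(-7\right)} = \frac{2}{-8 - 168} = \frac{2}{-176} = 2 \left(- \frac{1}{176}\right) = - \frac{1}{88} \approx -0.011364$)
$\frac{u{\left(7,15 \right)}}{R} I = \frac{3 + 15}{-233} \left(- \frac{1}{88}\right) = 18 \left(- \frac{1}{233}\right) \left(- \frac{1}{88}\right) = \left(- \frac{18}{233}\right) \left(- \frac{1}{88}\right) = \frac{9}{10252}$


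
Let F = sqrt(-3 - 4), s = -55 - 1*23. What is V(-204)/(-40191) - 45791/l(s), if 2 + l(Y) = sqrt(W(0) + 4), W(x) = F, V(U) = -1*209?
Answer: 209/40191 + 45791/(2 - sqrt(4 + I*sqrt(7))) ≈ -10918.0 + 70910.0*I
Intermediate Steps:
s = -78 (s = -55 - 23 = -78)
V(U) = -209
F = I*sqrt(7) (F = sqrt(-7) = I*sqrt(7) ≈ 2.6458*I)
W(x) = I*sqrt(7)
l(Y) = -2 + sqrt(4 + I*sqrt(7)) (l(Y) = -2 + sqrt(I*sqrt(7) + 4) = -2 + sqrt(4 + I*sqrt(7)))
V(-204)/(-40191) - 45791/l(s) = -209/(-40191) - 45791/(-2 + sqrt(4 + I*sqrt(7))) = -209*(-1/40191) - 45791/(-2 + sqrt(4 + I*sqrt(7))) = 209/40191 - 45791/(-2 + sqrt(4 + I*sqrt(7)))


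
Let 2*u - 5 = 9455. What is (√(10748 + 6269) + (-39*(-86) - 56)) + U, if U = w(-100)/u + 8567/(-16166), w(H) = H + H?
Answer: 25213840853/7646518 + √17017 ≈ 3427.9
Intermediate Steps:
u = 4730 (u = 5/2 + (½)*9455 = 5/2 + 9455/2 = 4730)
w(H) = 2*H
U = -4375511/7646518 (U = (2*(-100))/4730 + 8567/(-16166) = -200*1/4730 + 8567*(-1/16166) = -20/473 - 8567/16166 = -4375511/7646518 ≈ -0.57222)
(√(10748 + 6269) + (-39*(-86) - 56)) + U = (√(10748 + 6269) + (-39*(-86) - 56)) - 4375511/7646518 = (√17017 + (3354 - 56)) - 4375511/7646518 = (√17017 + 3298) - 4375511/7646518 = (3298 + √17017) - 4375511/7646518 = 25213840853/7646518 + √17017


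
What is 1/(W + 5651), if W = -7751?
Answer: -1/2100 ≈ -0.00047619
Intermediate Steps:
1/(W + 5651) = 1/(-7751 + 5651) = 1/(-2100) = -1/2100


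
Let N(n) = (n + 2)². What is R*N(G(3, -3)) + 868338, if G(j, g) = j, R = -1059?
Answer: 841863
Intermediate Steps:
N(n) = (2 + n)²
R*N(G(3, -3)) + 868338 = -1059*(2 + 3)² + 868338 = -1059*5² + 868338 = -1059*25 + 868338 = -26475 + 868338 = 841863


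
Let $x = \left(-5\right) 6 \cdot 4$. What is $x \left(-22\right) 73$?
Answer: $192720$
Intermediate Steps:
$x = -120$ ($x = \left(-30\right) 4 = -120$)
$x \left(-22\right) 73 = \left(-120\right) \left(-22\right) 73 = 2640 \cdot 73 = 192720$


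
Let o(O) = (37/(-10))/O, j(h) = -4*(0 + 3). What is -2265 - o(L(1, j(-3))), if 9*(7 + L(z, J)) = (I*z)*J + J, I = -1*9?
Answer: -249039/110 ≈ -2264.0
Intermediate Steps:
j(h) = -12 (j(h) = -4*3 = -12)
I = -9
L(z, J) = -7 + J/9 - J*z (L(z, J) = -7 + ((-9*z)*J + J)/9 = -7 + (-9*J*z + J)/9 = -7 + (J - 9*J*z)/9 = -7 + (J/9 - J*z) = -7 + J/9 - J*z)
o(O) = -37/(10*O) (o(O) = (37*(-⅒))/O = -37/(10*O))
-2265 - o(L(1, j(-3))) = -2265 - (-37)/(10*(-7 + (⅑)*(-12) - 1*(-12)*1)) = -2265 - (-37)/(10*(-7 - 4/3 + 12)) = -2265 - (-37)/(10*11/3) = -2265 - (-37)*3/(10*11) = -2265 - 1*(-111/110) = -2265 + 111/110 = -249039/110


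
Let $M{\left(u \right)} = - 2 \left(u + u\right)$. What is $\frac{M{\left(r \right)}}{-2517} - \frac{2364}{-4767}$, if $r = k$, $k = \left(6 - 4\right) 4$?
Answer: $\frac{2034244}{3999513} \approx 0.50862$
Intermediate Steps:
$k = 8$ ($k = 2 \cdot 4 = 8$)
$r = 8$
$M{\left(u \right)} = - 4 u$ ($M{\left(u \right)} = - 2 \cdot 2 u = - 4 u$)
$\frac{M{\left(r \right)}}{-2517} - \frac{2364}{-4767} = \frac{\left(-4\right) 8}{-2517} - \frac{2364}{-4767} = \left(-32\right) \left(- \frac{1}{2517}\right) - - \frac{788}{1589} = \frac{32}{2517} + \frac{788}{1589} = \frac{2034244}{3999513}$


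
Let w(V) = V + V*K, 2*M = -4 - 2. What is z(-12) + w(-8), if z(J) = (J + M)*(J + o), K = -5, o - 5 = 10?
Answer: -13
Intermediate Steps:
o = 15 (o = 5 + 10 = 15)
M = -3 (M = (-4 - 2)/2 = (½)*(-6) = -3)
z(J) = (-3 + J)*(15 + J) (z(J) = (J - 3)*(J + 15) = (-3 + J)*(15 + J))
w(V) = -4*V (w(V) = V + V*(-5) = V - 5*V = -4*V)
z(-12) + w(-8) = (-45 + (-12)² + 12*(-12)) - 4*(-8) = (-45 + 144 - 144) + 32 = -45 + 32 = -13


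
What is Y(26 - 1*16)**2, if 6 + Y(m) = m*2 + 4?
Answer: 324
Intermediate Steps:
Y(m) = -2 + 2*m (Y(m) = -6 + (m*2 + 4) = -6 + (2*m + 4) = -6 + (4 + 2*m) = -2 + 2*m)
Y(26 - 1*16)**2 = (-2 + 2*(26 - 1*16))**2 = (-2 + 2*(26 - 16))**2 = (-2 + 2*10)**2 = (-2 + 20)**2 = 18**2 = 324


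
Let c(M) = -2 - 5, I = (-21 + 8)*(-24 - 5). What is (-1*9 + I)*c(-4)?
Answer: -2576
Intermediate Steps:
I = 377 (I = -13*(-29) = 377)
c(M) = -7
(-1*9 + I)*c(-4) = (-1*9 + 377)*(-7) = (-9 + 377)*(-7) = 368*(-7) = -2576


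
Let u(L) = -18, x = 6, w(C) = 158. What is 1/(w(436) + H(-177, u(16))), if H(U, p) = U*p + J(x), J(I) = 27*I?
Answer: 1/3506 ≈ 0.00028523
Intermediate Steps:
H(U, p) = 162 + U*p (H(U, p) = U*p + 27*6 = U*p + 162 = 162 + U*p)
1/(w(436) + H(-177, u(16))) = 1/(158 + (162 - 177*(-18))) = 1/(158 + (162 + 3186)) = 1/(158 + 3348) = 1/3506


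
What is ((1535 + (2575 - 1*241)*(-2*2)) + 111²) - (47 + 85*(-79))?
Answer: 11188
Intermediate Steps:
((1535 + (2575 - 1*241)*(-2*2)) + 111²) - (47 + 85*(-79)) = ((1535 + (2575 - 241)*(-4)) + 12321) - (47 - 6715) = ((1535 + 2334*(-4)) + 12321) - 1*(-6668) = ((1535 - 9336) + 12321) + 6668 = (-7801 + 12321) + 6668 = 4520 + 6668 = 11188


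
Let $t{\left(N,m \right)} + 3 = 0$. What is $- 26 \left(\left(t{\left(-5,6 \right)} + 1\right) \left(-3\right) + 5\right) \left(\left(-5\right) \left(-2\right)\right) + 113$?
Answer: $-2747$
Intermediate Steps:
$t{\left(N,m \right)} = -3$ ($t{\left(N,m \right)} = -3 + 0 = -3$)
$- 26 \left(\left(t{\left(-5,6 \right)} + 1\right) \left(-3\right) + 5\right) \left(\left(-5\right) \left(-2\right)\right) + 113 = - 26 \left(\left(-3 + 1\right) \left(-3\right) + 5\right) \left(\left(-5\right) \left(-2\right)\right) + 113 = - 26 \left(\left(-2\right) \left(-3\right) + 5\right) 10 + 113 = - 26 \left(6 + 5\right) 10 + 113 = - 26 \cdot 11 \cdot 10 + 113 = \left(-26\right) 110 + 113 = -2860 + 113 = -2747$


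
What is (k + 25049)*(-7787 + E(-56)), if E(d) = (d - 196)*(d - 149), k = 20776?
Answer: 2010480225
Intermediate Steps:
E(d) = (-196 + d)*(-149 + d)
(k + 25049)*(-7787 + E(-56)) = (20776 + 25049)*(-7787 + (29204 + (-56)² - 345*(-56))) = 45825*(-7787 + (29204 + 3136 + 19320)) = 45825*(-7787 + 51660) = 45825*43873 = 2010480225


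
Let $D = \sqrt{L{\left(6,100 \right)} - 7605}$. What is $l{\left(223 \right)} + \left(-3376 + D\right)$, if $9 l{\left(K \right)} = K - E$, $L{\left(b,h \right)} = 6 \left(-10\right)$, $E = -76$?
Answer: $- \frac{30085}{9} + i \sqrt{7665} \approx -3342.8 + 87.55 i$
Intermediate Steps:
$L{\left(b,h \right)} = -60$
$D = i \sqrt{7665}$ ($D = \sqrt{-60 - 7605} = \sqrt{-7665} = i \sqrt{7665} \approx 87.55 i$)
$l{\left(K \right)} = \frac{76}{9} + \frac{K}{9}$ ($l{\left(K \right)} = \frac{K - -76}{9} = \frac{K + 76}{9} = \frac{76 + K}{9} = \frac{76}{9} + \frac{K}{9}$)
$l{\left(223 \right)} + \left(-3376 + D\right) = \left(\frac{76}{9} + \frac{1}{9} \cdot 223\right) - \left(3376 - i \sqrt{7665}\right) = \left(\frac{76}{9} + \frac{223}{9}\right) - \left(3376 - i \sqrt{7665}\right) = \frac{299}{9} - \left(3376 - i \sqrt{7665}\right) = - \frac{30085}{9} + i \sqrt{7665}$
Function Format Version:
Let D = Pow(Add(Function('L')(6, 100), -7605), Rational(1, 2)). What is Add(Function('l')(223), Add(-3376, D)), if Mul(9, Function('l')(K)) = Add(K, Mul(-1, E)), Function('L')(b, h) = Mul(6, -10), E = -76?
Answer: Add(Rational(-30085, 9), Mul(I, Pow(7665, Rational(1, 2)))) ≈ Add(-3342.8, Mul(87.550, I))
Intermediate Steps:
Function('L')(b, h) = -60
D = Mul(I, Pow(7665, Rational(1, 2))) (D = Pow(Add(-60, -7605), Rational(1, 2)) = Pow(-7665, Rational(1, 2)) = Mul(I, Pow(7665, Rational(1, 2))) ≈ Mul(87.550, I))
Function('l')(K) = Add(Rational(76, 9), Mul(Rational(1, 9), K)) (Function('l')(K) = Mul(Rational(1, 9), Add(K, Mul(-1, -76))) = Mul(Rational(1, 9), Add(K, 76)) = Mul(Rational(1, 9), Add(76, K)) = Add(Rational(76, 9), Mul(Rational(1, 9), K)))
Add(Function('l')(223), Add(-3376, D)) = Add(Add(Rational(76, 9), Mul(Rational(1, 9), 223)), Add(-3376, Mul(I, Pow(7665, Rational(1, 2))))) = Add(Add(Rational(76, 9), Rational(223, 9)), Add(-3376, Mul(I, Pow(7665, Rational(1, 2))))) = Add(Rational(299, 9), Add(-3376, Mul(I, Pow(7665, Rational(1, 2))))) = Add(Rational(-30085, 9), Mul(I, Pow(7665, Rational(1, 2))))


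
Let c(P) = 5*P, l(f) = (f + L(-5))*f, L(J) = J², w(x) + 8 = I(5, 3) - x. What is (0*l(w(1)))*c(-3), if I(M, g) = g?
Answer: 0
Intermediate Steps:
w(x) = -5 - x (w(x) = -8 + (3 - x) = -5 - x)
l(f) = f*(25 + f) (l(f) = (f + (-5)²)*f = (f + 25)*f = (25 + f)*f = f*(25 + f))
(0*l(w(1)))*c(-3) = (0*((-5 - 1*1)*(25 + (-5 - 1*1))))*(5*(-3)) = (0*((-5 - 1)*(25 + (-5 - 1))))*(-15) = (0*(-6*(25 - 6)))*(-15) = (0*(-6*19))*(-15) = (0*(-114))*(-15) = 0*(-15) = 0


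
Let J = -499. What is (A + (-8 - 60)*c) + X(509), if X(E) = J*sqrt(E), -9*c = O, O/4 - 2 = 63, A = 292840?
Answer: 2653240/9 - 499*sqrt(509) ≈ 2.8355e+5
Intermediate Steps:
O = 260 (O = 8 + 4*63 = 8 + 252 = 260)
c = -260/9 (c = -1/9*260 = -260/9 ≈ -28.889)
X(E) = -499*sqrt(E)
(A + (-8 - 60)*c) + X(509) = (292840 + (-8 - 60)*(-260/9)) - 499*sqrt(509) = (292840 - 68*(-260/9)) - 499*sqrt(509) = (292840 + 17680/9) - 499*sqrt(509) = 2653240/9 - 499*sqrt(509)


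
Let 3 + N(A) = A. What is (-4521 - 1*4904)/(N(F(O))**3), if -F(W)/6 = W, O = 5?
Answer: 9425/35937 ≈ 0.26226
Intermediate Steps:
F(W) = -6*W
N(A) = -3 + A
(-4521 - 1*4904)/(N(F(O))**3) = (-4521 - 1*4904)/((-3 - 6*5)**3) = (-4521 - 4904)/((-3 - 30)**3) = -9425/((-33)**3) = -9425/(-35937) = -9425*(-1/35937) = 9425/35937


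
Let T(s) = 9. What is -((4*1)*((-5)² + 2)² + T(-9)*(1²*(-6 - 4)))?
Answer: -2826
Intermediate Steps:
-((4*1)*((-5)² + 2)² + T(-9)*(1²*(-6 - 4))) = -((4*1)*((-5)² + 2)² + 9*(1²*(-6 - 4))) = -(4*(25 + 2)² + 9*(1*(-10))) = -(4*27² + 9*(-10)) = -(4*729 - 90) = -(2916 - 90) = -1*2826 = -2826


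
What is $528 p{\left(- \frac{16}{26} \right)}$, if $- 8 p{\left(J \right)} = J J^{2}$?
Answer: $\frac{33792}{2197} \approx 15.381$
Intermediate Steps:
$p{\left(J \right)} = - \frac{J^{3}}{8}$ ($p{\left(J \right)} = - \frac{J J^{2}}{8} = - \frac{J^{3}}{8}$)
$528 p{\left(- \frac{16}{26} \right)} = 528 \left(- \frac{\left(- \frac{16}{26}\right)^{3}}{8}\right) = 528 \left(- \frac{\left(\left(-16\right) \frac{1}{26}\right)^{3}}{8}\right) = 528 \left(- \frac{\left(- \frac{8}{13}\right)^{3}}{8}\right) = 528 \left(\left(- \frac{1}{8}\right) \left(- \frac{512}{2197}\right)\right) = 528 \cdot \frac{64}{2197} = \frac{33792}{2197}$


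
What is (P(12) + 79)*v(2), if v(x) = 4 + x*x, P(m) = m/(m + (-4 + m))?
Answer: 3184/5 ≈ 636.80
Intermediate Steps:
P(m) = m/(-4 + 2*m)
v(x) = 4 + x**2
(P(12) + 79)*v(2) = ((1/2)*12/(-2 + 12) + 79)*(4 + 2**2) = ((1/2)*12/10 + 79)*(4 + 4) = ((1/2)*12*(1/10) + 79)*8 = (3/5 + 79)*8 = (398/5)*8 = 3184/5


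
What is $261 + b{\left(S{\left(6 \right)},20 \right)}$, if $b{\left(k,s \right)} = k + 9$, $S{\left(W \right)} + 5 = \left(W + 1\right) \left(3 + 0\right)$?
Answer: $286$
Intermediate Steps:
$S{\left(W \right)} = -2 + 3 W$ ($S{\left(W \right)} = -5 + \left(W + 1\right) \left(3 + 0\right) = -5 + \left(1 + W\right) 3 = -5 + \left(3 + 3 W\right) = -2 + 3 W$)
$b{\left(k,s \right)} = 9 + k$
$261 + b{\left(S{\left(6 \right)},20 \right)} = 261 + \left(9 + \left(-2 + 3 \cdot 6\right)\right) = 261 + \left(9 + \left(-2 + 18\right)\right) = 261 + \left(9 + 16\right) = 261 + 25 = 286$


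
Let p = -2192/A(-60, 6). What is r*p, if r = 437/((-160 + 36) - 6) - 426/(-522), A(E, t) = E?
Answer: -7888186/84825 ≈ -92.994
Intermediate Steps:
p = 548/15 (p = -2192/(-60) = -2192*(-1/60) = 548/15 ≈ 36.533)
r = -28789/11310 (r = 437/(-124 - 6) - 426*(-1/522) = 437/(-130) + 71/87 = 437*(-1/130) + 71/87 = -437/130 + 71/87 = -28789/11310 ≈ -2.5454)
r*p = -28789/11310*548/15 = -7888186/84825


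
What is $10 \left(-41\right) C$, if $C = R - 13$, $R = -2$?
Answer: $6150$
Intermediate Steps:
$C = -15$ ($C = -2 - 13 = -15$)
$10 \left(-41\right) C = 10 \left(-41\right) \left(-15\right) = \left(-410\right) \left(-15\right) = 6150$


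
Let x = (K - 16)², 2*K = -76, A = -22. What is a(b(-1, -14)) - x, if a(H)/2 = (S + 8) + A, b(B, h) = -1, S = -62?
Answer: -3068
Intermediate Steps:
K = -38 (K = (½)*(-76) = -38)
x = 2916 (x = (-38 - 16)² = (-54)² = 2916)
a(H) = -152 (a(H) = 2*((-62 + 8) - 22) = 2*(-54 - 22) = 2*(-76) = -152)
a(b(-1, -14)) - x = -152 - 1*2916 = -152 - 2916 = -3068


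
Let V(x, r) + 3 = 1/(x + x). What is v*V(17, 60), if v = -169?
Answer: 17069/34 ≈ 502.03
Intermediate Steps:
V(x, r) = -3 + 1/(2*x) (V(x, r) = -3 + 1/(x + x) = -3 + 1/(2*x))
v*V(17, 60) = -169*(-3 + (1/2)/17) = -169*(-3 + (1/2)*(1/17)) = -169*(-3 + 1/34) = -169*(-101/34) = 17069/34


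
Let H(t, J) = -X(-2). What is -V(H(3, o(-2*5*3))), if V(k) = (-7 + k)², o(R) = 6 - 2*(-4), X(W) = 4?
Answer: -121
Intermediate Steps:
o(R) = 14 (o(R) = 6 + 8 = 14)
H(t, J) = -4 (H(t, J) = -1*4 = -4)
-V(H(3, o(-2*5*3))) = -(-7 - 4)² = -1*(-11)² = -1*121 = -121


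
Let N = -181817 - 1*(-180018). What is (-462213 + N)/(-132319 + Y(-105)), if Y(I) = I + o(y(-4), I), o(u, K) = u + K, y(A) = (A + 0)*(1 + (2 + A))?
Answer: 464012/132525 ≈ 3.5013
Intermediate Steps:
N = -1799 (N = -181817 + 180018 = -1799)
y(A) = A*(3 + A)
o(u, K) = K + u
Y(I) = 4 + 2*I (Y(I) = I + (I - 4*(3 - 4)) = I + (I - 4*(-1)) = I + (I + 4) = I + (4 + I) = 4 + 2*I)
(-462213 + N)/(-132319 + Y(-105)) = (-462213 - 1799)/(-132319 + (4 + 2*(-105))) = -464012/(-132319 + (4 - 210)) = -464012/(-132319 - 206) = -464012/(-132525) = -464012*(-1/132525) = 464012/132525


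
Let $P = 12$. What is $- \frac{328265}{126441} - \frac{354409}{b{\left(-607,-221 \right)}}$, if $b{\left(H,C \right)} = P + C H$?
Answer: $- \frac{12693076072}{2423314017} \approx -5.2379$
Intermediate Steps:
$b{\left(H,C \right)} = 12 + C H$
$- \frac{328265}{126441} - \frac{354409}{b{\left(-607,-221 \right)}} = - \frac{328265}{126441} - \frac{354409}{12 - -134147} = \left(-328265\right) \frac{1}{126441} - \frac{354409}{12 + 134147} = - \frac{46895}{18063} - \frac{354409}{134159} = - \frac{12693076072}{2423314017}$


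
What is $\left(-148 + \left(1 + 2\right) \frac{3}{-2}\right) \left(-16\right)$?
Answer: $2440$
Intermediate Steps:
$\left(-148 + \left(1 + 2\right) \frac{3}{-2}\right) \left(-16\right) = \left(-148 + 3 \cdot 3 \left(- \frac{1}{2}\right)\right) \left(-16\right) = \left(-148 + 3 \left(- \frac{3}{2}\right)\right) \left(-16\right) = \left(-148 - \frac{9}{2}\right) \left(-16\right) = \left(- \frac{305}{2}\right) \left(-16\right) = 2440$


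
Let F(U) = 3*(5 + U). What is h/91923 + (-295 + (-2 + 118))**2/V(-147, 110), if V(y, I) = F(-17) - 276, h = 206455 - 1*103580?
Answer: -74697637/735384 ≈ -101.58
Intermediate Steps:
F(U) = 15 + 3*U
h = 102875 (h = 206455 - 103580 = 102875)
V(y, I) = -312 (V(y, I) = (15 + 3*(-17)) - 276 = (15 - 51) - 276 = -36 - 276 = -312)
h/91923 + (-295 + (-2 + 118))**2/V(-147, 110) = 102875/91923 + (-295 + (-2 + 118))**2/(-312) = 102875*(1/91923) + (-295 + 116)**2*(-1/312) = 102875/91923 + (-179)**2*(-1/312) = 102875/91923 + 32041*(-1/312) = 102875/91923 - 32041/312 = -74697637/735384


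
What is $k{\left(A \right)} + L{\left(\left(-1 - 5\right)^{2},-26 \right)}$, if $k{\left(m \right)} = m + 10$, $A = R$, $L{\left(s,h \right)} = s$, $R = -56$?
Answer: $-10$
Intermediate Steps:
$A = -56$
$k{\left(m \right)} = 10 + m$
$k{\left(A \right)} + L{\left(\left(-1 - 5\right)^{2},-26 \right)} = \left(10 - 56\right) + \left(-1 - 5\right)^{2} = -46 + \left(-6\right)^{2} = -46 + 36 = -10$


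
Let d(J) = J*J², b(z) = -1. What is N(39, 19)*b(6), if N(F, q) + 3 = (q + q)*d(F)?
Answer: -2254119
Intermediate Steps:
d(J) = J³
N(F, q) = -3 + 2*q*F³ (N(F, q) = -3 + (q + q)*F³ = -3 + (2*q)*F³ = -3 + 2*q*F³)
N(39, 19)*b(6) = (-3 + 2*19*39³)*(-1) = (-3 + 2*19*59319)*(-1) = (-3 + 2254122)*(-1) = 2254119*(-1) = -2254119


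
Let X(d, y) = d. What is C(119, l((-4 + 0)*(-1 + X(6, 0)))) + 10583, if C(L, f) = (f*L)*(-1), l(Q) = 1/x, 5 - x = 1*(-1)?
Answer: 63379/6 ≈ 10563.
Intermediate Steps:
x = 6 (x = 5 - (-1) = 5 - 1*(-1) = 5 + 1 = 6)
l(Q) = ⅙ (l(Q) = 1/6 = ⅙)
C(L, f) = -L*f (C(L, f) = (L*f)*(-1) = -L*f)
C(119, l((-4 + 0)*(-1 + X(6, 0)))) + 10583 = -1*119*⅙ + 10583 = -119/6 + 10583 = 63379/6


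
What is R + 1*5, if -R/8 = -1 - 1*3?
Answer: 37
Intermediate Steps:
R = 32 (R = -8*(-1 - 1*3) = -8*(-1 - 3) = -8*(-4) = 32)
R + 1*5 = 32 + 1*5 = 32 + 5 = 37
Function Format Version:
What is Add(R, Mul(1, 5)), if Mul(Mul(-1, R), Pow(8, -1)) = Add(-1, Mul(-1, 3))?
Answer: 37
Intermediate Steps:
R = 32 (R = Mul(-8, Add(-1, Mul(-1, 3))) = Mul(-8, Add(-1, -3)) = Mul(-8, -4) = 32)
Add(R, Mul(1, 5)) = Add(32, Mul(1, 5)) = Add(32, 5) = 37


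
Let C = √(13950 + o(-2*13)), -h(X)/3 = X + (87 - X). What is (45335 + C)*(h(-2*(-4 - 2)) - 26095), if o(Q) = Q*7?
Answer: -1194849260 - 52712*√3442 ≈ -1.1979e+9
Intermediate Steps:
o(Q) = 7*Q
h(X) = -261 (h(X) = -3*(X + (87 - X)) = -3*87 = -261)
C = 2*√3442 (C = √(13950 + 7*(-2*13)) = √(13950 + 7*(-26)) = √(13950 - 182) = √13768 = 2*√3442 ≈ 117.34)
(45335 + C)*(h(-2*(-4 - 2)) - 26095) = (45335 + 2*√3442)*(-261 - 26095) = (45335 + 2*√3442)*(-26356) = -1194849260 - 52712*√3442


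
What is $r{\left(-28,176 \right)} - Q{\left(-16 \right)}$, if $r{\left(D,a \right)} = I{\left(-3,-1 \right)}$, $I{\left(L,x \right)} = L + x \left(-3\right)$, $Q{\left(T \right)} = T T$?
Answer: $-256$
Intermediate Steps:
$Q{\left(T \right)} = T^{2}$
$I{\left(L,x \right)} = L - 3 x$
$r{\left(D,a \right)} = 0$ ($r{\left(D,a \right)} = -3 - -3 = -3 + 3 = 0$)
$r{\left(-28,176 \right)} - Q{\left(-16 \right)} = 0 - \left(-16\right)^{2} = 0 - 256 = -256$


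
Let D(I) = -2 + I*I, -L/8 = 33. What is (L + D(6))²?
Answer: 52900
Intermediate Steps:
L = -264 (L = -8*33 = -264)
D(I) = -2 + I²
(L + D(6))² = (-264 + (-2 + 6²))² = (-264 + (-2 + 36))² = (-264 + 34)² = (-230)² = 52900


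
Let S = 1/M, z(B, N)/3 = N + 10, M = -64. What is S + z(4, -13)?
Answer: -577/64 ≈ -9.0156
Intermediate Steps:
z(B, N) = 30 + 3*N (z(B, N) = 3*(N + 10) = 3*(10 + N) = 30 + 3*N)
S = -1/64 (S = 1/(-64) = -1/64 ≈ -0.015625)
S + z(4, -13) = -1/64 + (30 + 3*(-13)) = -1/64 + (30 - 39) = -1/64 - 9 = -577/64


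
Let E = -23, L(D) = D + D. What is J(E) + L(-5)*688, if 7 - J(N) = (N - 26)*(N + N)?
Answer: -9127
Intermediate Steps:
L(D) = 2*D
J(N) = 7 - 2*N*(-26 + N) (J(N) = 7 - (N - 26)*(N + N) = 7 - (-26 + N)*2*N = 7 - 2*N*(-26 + N))
J(E) + L(-5)*688 = (7 - 2*(-23)² + 52*(-23)) + (2*(-5))*688 = (7 - 2*529 - 1196) - 10*688 = (7 - 1058 - 1196) - 6880 = -2247 - 6880 = -9127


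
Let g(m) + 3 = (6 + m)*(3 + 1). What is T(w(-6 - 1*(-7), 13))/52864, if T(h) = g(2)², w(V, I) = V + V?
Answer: 841/52864 ≈ 0.015909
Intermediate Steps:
g(m) = 21 + 4*m (g(m) = -3 + (6 + m)*(3 + 1) = -3 + (6 + m)*4 = -3 + (24 + 4*m) = 21 + 4*m)
w(V, I) = 2*V
T(h) = 841 (T(h) = (21 + 4*2)² = (21 + 8)² = 29² = 841)
T(w(-6 - 1*(-7), 13))/52864 = 841/52864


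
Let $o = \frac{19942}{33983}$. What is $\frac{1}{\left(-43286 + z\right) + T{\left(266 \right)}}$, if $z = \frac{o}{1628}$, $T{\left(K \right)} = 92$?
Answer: $- \frac{27662162}{1194839415457} \approx -2.3151 \cdot 10^{-5}$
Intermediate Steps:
$o = \frac{19942}{33983}$ ($o = 19942 \cdot \frac{1}{33983} = \frac{19942}{33983} \approx 0.58682$)
$z = \frac{9971}{27662162}$ ($z = \frac{19942}{33983 \cdot 1628} = \frac{19942}{33983} \cdot \frac{1}{1628} = \frac{9971}{27662162} \approx 0.00036046$)
$\frac{1}{\left(-43286 + z\right) + T{\left(266 \right)}} = \frac{1}{\left(-43286 + \frac{9971}{27662162}\right) + 92} = \frac{1}{- \frac{1197384334361}{27662162} + 92} = \frac{1}{- \frac{1194839415457}{27662162}} = - \frac{27662162}{1194839415457}$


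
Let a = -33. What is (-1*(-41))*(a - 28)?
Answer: -2501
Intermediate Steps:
(-1*(-41))*(a - 28) = (-1*(-41))*(-33 - 28) = 41*(-61) = -2501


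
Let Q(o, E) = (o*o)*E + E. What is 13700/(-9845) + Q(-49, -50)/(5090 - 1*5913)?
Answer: 234221880/1620487 ≈ 144.54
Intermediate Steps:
Q(o, E) = E + E*o**2 (Q(o, E) = o**2*E + E = E*o**2 + E = E + E*o**2)
13700/(-9845) + Q(-49, -50)/(5090 - 1*5913) = 13700/(-9845) + (-50*(1 + (-49)**2))/(5090 - 1*5913) = 13700*(-1/9845) + (-50*(1 + 2401))/(5090 - 5913) = -2740/1969 - 50*2402/(-823) = -2740/1969 - 120100*(-1/823) = -2740/1969 + 120100/823 = 234221880/1620487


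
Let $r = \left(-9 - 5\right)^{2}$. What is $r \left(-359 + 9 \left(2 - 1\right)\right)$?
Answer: $-68600$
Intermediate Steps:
$r = 196$ ($r = \left(-14\right)^{2} = 196$)
$r \left(-359 + 9 \left(2 - 1\right)\right) = 196 \left(-359 + 9 \left(2 - 1\right)\right) = 196 \left(-359 + 9 \cdot 1\right) = 196 \left(-359 + 9\right) = 196 \left(-350\right) = -68600$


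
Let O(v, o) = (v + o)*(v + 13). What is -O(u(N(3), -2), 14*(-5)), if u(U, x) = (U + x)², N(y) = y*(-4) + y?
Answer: -6834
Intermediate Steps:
N(y) = -3*y (N(y) = -4*y + y = -3*y)
O(v, o) = (13 + v)*(o + v) (O(v, o) = (o + v)*(13 + v) = (13 + v)*(o + v))
-O(u(N(3), -2), 14*(-5)) = -(((-3*3 - 2)²)² + 13*(14*(-5)) + 13*(-3*3 - 2)² + (14*(-5))*(-3*3 - 2)²) = -(((-9 - 2)²)² + 13*(-70) + 13*(-9 - 2)² - 70*(-9 - 2)²) = -(((-11)²)² - 910 + 13*(-11)² - 70*(-11)²) = -(121² - 910 + 13*121 - 70*121) = -(14641 - 910 + 1573 - 8470) = -1*6834 = -6834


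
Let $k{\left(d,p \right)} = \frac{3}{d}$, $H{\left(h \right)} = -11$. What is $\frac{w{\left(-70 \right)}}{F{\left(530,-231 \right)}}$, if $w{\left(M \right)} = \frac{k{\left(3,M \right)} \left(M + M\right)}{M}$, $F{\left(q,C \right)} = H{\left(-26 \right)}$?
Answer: $- \frac{2}{11} \approx -0.18182$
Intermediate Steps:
$F{\left(q,C \right)} = -11$
$w{\left(M \right)} = 2$ ($w{\left(M \right)} = \frac{\frac{3}{3} \left(M + M\right)}{M} = \frac{3 \cdot \frac{1}{3} \cdot 2 M}{M} = \frac{1 \cdot 2 M}{M} = \frac{2 M}{M} = 2$)
$\frac{w{\left(-70 \right)}}{F{\left(530,-231 \right)}} = \frac{2}{-11} = 2 \left(- \frac{1}{11}\right) = - \frac{2}{11}$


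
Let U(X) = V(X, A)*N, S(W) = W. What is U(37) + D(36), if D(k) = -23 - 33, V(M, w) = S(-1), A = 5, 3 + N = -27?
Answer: -26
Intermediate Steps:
N = -30 (N = -3 - 27 = -30)
V(M, w) = -1
D(k) = -56
U(X) = 30 (U(X) = -1*(-30) = 30)
U(37) + D(36) = 30 - 56 = -26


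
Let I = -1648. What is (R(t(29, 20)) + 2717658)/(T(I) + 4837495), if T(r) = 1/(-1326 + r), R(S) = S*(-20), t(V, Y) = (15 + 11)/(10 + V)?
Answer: 24246825716/43160130387 ≈ 0.56179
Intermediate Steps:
t(V, Y) = 26/(10 + V)
R(S) = -20*S
(R(t(29, 20)) + 2717658)/(T(I) + 4837495) = (-520/(10 + 29) + 2717658)/(1/(-1326 - 1648) + 4837495) = (-520/39 + 2717658)/(1/(-2974) + 4837495) = (-520/39 + 2717658)/(-1/2974 + 4837495) = (-20*⅔ + 2717658)/(14386710129/2974) = (-40/3 + 2717658)*(2974/14386710129) = (8152934/3)*(2974/14386710129) = 24246825716/43160130387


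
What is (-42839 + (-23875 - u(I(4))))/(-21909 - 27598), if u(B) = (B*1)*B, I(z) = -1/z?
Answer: 1067425/792112 ≈ 1.3476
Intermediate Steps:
u(B) = B² (u(B) = B*B = B²)
(-42839 + (-23875 - u(I(4))))/(-21909 - 27598) = (-42839 + (-23875 - (-1/4)²))/(-21909 - 27598) = (-42839 + (-23875 - (-1*¼)²))/(-49507) = (-42839 + (-23875 - (-¼)²))*(-1/49507) = (-42839 + (-23875 - 1*1/16))*(-1/49507) = (-42839 + (-23875 - 1/16))*(-1/49507) = (-42839 - 382001/16)*(-1/49507) = -1067425/16*(-1/49507) = 1067425/792112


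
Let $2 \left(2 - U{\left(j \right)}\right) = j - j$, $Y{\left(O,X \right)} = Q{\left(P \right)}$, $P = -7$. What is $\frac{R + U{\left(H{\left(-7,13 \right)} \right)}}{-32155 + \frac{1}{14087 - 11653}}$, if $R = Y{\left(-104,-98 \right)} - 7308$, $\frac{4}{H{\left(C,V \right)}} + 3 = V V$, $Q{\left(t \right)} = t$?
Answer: $\frac{17799842}{78265269} \approx 0.22743$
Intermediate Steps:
$Y{\left(O,X \right)} = -7$
$H{\left(C,V \right)} = \frac{4}{-3 + V^{2}}$ ($H{\left(C,V \right)} = \frac{4}{-3 + V V} = \frac{4}{-3 + V^{2}}$)
$U{\left(j \right)} = 2$ ($U{\left(j \right)} = 2 - \frac{j - j}{2} = 2 - 0 = 2 + 0 = 2$)
$R = -7315$ ($R = -7 - 7308 = -7315$)
$\frac{R + U{\left(H{\left(-7,13 \right)} \right)}}{-32155 + \frac{1}{14087 - 11653}} = \frac{-7315 + 2}{-32155 + \frac{1}{14087 - 11653}} = - \frac{7313}{-32155 + \frac{1}{2434}} = - \frac{7313}{- \frac{78265269}{2434}} = \left(-7313\right) \left(- \frac{2434}{78265269}\right) = \frac{17799842}{78265269}$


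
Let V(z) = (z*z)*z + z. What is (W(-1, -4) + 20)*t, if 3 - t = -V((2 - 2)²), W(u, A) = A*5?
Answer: 0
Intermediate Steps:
W(u, A) = 5*A
V(z) = z + z³ (V(z) = z²*z + z = z³ + z = z + z³)
t = 3 (t = 3 - (-1)*((2 - 2)² + ((2 - 2)²)³) = 3 - (-1)*(0² + (0²)³) = 3 - (-1)*(0 + 0³) = 3 - (-1)*(0 + 0) = 3 - (-1)*0 = 3 - 1*0 = 3 + 0 = 3)
(W(-1, -4) + 20)*t = (5*(-4) + 20)*3 = (-20 + 20)*3 = 0*3 = 0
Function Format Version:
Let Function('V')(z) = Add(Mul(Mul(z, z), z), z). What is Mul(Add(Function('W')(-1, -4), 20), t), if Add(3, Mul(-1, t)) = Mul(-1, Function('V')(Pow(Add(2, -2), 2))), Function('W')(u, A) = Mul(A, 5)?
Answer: 0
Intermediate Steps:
Function('W')(u, A) = Mul(5, A)
Function('V')(z) = Add(z, Pow(z, 3)) (Function('V')(z) = Add(Mul(Pow(z, 2), z), z) = Add(Pow(z, 3), z) = Add(z, Pow(z, 3)))
t = 3 (t = Add(3, Mul(-1, Mul(-1, Add(Pow(Add(2, -2), 2), Pow(Pow(Add(2, -2), 2), 3))))) = Add(3, Mul(-1, Mul(-1, Add(Pow(0, 2), Pow(Pow(0, 2), 3))))) = Add(3, Mul(-1, Mul(-1, Add(0, Pow(0, 3))))) = Add(3, Mul(-1, Mul(-1, Add(0, 0)))) = Add(3, Mul(-1, Mul(-1, 0))) = Add(3, Mul(-1, 0)) = Add(3, 0) = 3)
Mul(Add(Function('W')(-1, -4), 20), t) = Mul(Add(Mul(5, -4), 20), 3) = Mul(Add(-20, 20), 3) = Mul(0, 3) = 0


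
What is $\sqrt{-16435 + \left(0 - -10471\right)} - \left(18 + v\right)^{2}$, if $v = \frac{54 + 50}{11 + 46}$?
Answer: $- \frac{1276900}{3249} + 2 i \sqrt{1491} \approx -393.01 + 77.227 i$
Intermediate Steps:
$v = \frac{104}{57} \approx 1.8246$
$\sqrt{-16435 + \left(0 - -10471\right)} - \left(18 + v\right)^{2} = \sqrt{-16435 + \left(0 - -10471\right)} - \left(18 + \frac{104}{57}\right)^{2} = \sqrt{-16435 + \left(0 + 10471\right)} - \left(\frac{1130}{57}\right)^{2} = \sqrt{-16435 + 10471} - \frac{1276900}{3249} = \sqrt{-5964} - \frac{1276900}{3249} = 2 i \sqrt{1491} - \frac{1276900}{3249} = - \frac{1276900}{3249} + 2 i \sqrt{1491}$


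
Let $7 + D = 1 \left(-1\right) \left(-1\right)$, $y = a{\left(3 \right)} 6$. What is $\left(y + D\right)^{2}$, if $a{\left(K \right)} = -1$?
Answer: $144$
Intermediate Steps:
$y = -6$ ($y = \left(-1\right) 6 = -6$)
$D = -6$ ($D = -7 + 1 \left(-1\right) \left(-1\right) = -7 - -1 = -7 + 1 = -6$)
$\left(y + D\right)^{2} = \left(-6 - 6\right)^{2} = \left(-12\right)^{2} = 144$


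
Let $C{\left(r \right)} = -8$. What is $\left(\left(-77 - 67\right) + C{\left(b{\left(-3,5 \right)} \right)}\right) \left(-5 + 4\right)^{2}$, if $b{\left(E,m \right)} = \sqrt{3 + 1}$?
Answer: $-152$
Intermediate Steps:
$b{\left(E,m \right)} = 2$ ($b{\left(E,m \right)} = \sqrt{4} = 2$)
$\left(\left(-77 - 67\right) + C{\left(b{\left(-3,5 \right)} \right)}\right) \left(-5 + 4\right)^{2} = \left(\left(-77 - 67\right) - 8\right) \left(-5 + 4\right)^{2} = \left(\left(-77 - 67\right) - 8\right) \left(-1\right)^{2} = \left(-144 - 8\right) 1 = \left(-152\right) 1 = -152$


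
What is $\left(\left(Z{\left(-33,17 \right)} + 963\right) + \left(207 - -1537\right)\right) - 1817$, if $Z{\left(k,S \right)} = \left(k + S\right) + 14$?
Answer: $888$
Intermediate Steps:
$Z{\left(k,S \right)} = 14 + S + k$ ($Z{\left(k,S \right)} = \left(S + k\right) + 14 = 14 + S + k$)
$\left(\left(Z{\left(-33,17 \right)} + 963\right) + \left(207 - -1537\right)\right) - 1817 = \left(\left(\left(14 + 17 - 33\right) + 963\right) + \left(207 - -1537\right)\right) - 1817 = \left(\left(-2 + 963\right) + \left(207 + 1537\right)\right) - 1817 = \left(961 + 1744\right) - 1817 = 2705 - 1817 = 888$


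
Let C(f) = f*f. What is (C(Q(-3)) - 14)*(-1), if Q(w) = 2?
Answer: 10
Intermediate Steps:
C(f) = f²
(C(Q(-3)) - 14)*(-1) = (2² - 14)*(-1) = (4 - 14)*(-1) = -10*(-1) = 10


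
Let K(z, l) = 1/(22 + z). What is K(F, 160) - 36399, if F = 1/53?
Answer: -42477580/1167 ≈ -36399.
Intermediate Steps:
F = 1/53 ≈ 0.018868
K(F, 160) - 36399 = 1/(22 + 1/53) - 36399 = 1/(1167/53) - 36399 = 53/1167 - 36399 = -42477580/1167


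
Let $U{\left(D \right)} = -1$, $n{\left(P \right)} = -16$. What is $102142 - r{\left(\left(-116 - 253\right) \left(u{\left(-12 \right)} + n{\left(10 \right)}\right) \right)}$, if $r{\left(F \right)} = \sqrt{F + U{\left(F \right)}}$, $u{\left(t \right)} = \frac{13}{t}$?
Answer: $102142 - \frac{\sqrt{25211}}{2} \approx 1.0206 \cdot 10^{5}$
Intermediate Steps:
$r{\left(F \right)} = \sqrt{-1 + F}$ ($r{\left(F \right)} = \sqrt{F - 1} = \sqrt{-1 + F}$)
$102142 - r{\left(\left(-116 - 253\right) \left(u{\left(-12 \right)} + n{\left(10 \right)}\right) \right)} = 102142 - \sqrt{-1 + \left(-116 - 253\right) \left(\frac{13}{-12} - 16\right)} = 102142 - \sqrt{-1 - 369 \left(13 \left(- \frac{1}{12}\right) - 16\right)} = 102142 - \sqrt{-1 - 369 \left(- \frac{13}{12} - 16\right)} = 102142 - \sqrt{-1 - - \frac{25215}{4}} = 102142 - \sqrt{-1 + \frac{25215}{4}} = 102142 - \sqrt{\frac{25211}{4}} = 102142 - \frac{\sqrt{25211}}{2}$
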